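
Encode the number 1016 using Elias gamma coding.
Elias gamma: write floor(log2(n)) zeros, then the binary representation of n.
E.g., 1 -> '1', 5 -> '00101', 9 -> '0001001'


num_bits = floor(log2(1016)) + 1 = 10
leading_zeros = num_bits - 1 = 9
binary(1016) = 1111111000

Elias gamma(1016) = '000000000' + '1111111000' = 0000000001111111000 (19 bits)


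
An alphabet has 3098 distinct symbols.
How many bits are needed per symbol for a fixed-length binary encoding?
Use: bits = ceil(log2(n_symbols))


log2(3098) = 11.5971
Bracket: 2^11 = 2048 < 3098 <= 2^12 = 4096
So ceil(log2(3098)) = 12

bits = ceil(log2(3098)) = ceil(11.5971) = 12 bits


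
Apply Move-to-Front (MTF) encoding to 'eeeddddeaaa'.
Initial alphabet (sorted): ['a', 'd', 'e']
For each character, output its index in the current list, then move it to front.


MTF encoding:
'e': index 2 in ['a', 'd', 'e'] -> ['e', 'a', 'd']
'e': index 0 in ['e', 'a', 'd'] -> ['e', 'a', 'd']
'e': index 0 in ['e', 'a', 'd'] -> ['e', 'a', 'd']
'd': index 2 in ['e', 'a', 'd'] -> ['d', 'e', 'a']
'd': index 0 in ['d', 'e', 'a'] -> ['d', 'e', 'a']
'd': index 0 in ['d', 'e', 'a'] -> ['d', 'e', 'a']
'd': index 0 in ['d', 'e', 'a'] -> ['d', 'e', 'a']
'e': index 1 in ['d', 'e', 'a'] -> ['e', 'd', 'a']
'a': index 2 in ['e', 'd', 'a'] -> ['a', 'e', 'd']
'a': index 0 in ['a', 'e', 'd'] -> ['a', 'e', 'd']
'a': index 0 in ['a', 'e', 'd'] -> ['a', 'e', 'd']


Output: [2, 0, 0, 2, 0, 0, 0, 1, 2, 0, 0]


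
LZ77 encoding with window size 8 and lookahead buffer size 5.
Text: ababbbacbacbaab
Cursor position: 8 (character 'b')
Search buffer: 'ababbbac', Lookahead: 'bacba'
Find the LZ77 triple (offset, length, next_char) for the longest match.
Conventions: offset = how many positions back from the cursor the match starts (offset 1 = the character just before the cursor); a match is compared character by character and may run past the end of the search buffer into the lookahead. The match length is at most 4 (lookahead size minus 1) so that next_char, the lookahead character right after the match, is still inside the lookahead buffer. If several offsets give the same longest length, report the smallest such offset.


Try each offset into the search buffer:
  offset=1 (pos 7, char 'c'): match length 0
  offset=2 (pos 6, char 'a'): match length 0
  offset=3 (pos 5, char 'b'): match length 4
  offset=4 (pos 4, char 'b'): match length 1
  offset=5 (pos 3, char 'b'): match length 1
  offset=6 (pos 2, char 'a'): match length 0
  offset=7 (pos 1, char 'b'): match length 2
  offset=8 (pos 0, char 'a'): match length 0
Longest match has length 4 at offset 3.
next_char = character at position 8 + 4 = 12 -> 'a'

Best match: offset=3, length=4 (matching 'bacb' starting at position 5)
LZ77 triple: (3, 4, 'a')


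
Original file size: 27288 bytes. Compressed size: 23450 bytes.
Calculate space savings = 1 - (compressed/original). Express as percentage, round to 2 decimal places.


ratio = compressed/original = 23450/27288 = 0.859352
savings = 1 - ratio = 1 - 0.859352 = 0.140648
as a percentage: 0.140648 * 100 = 14.06%

Space savings = 1 - 23450/27288 = 14.06%


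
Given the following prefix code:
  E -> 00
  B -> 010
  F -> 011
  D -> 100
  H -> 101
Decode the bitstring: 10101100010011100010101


Decoding step by step:
Bits 101 -> H
Bits 011 -> F
Bits 00 -> E
Bits 010 -> B
Bits 011 -> F
Bits 100 -> D
Bits 010 -> B
Bits 101 -> H


Decoded message: HFEBFDBH


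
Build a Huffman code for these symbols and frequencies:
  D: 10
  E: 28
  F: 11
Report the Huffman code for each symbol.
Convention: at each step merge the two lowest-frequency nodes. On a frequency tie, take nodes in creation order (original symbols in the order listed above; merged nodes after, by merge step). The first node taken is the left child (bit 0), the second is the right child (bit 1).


Huffman tree construction:
Step 1: Merge D(10) + F(11) = 21
Step 2: Merge (D+F)(21) + E(28) = 49
Read each symbol's code off the tree from the root (left child = 0, right child = 1).

Codes:
  D: 00 (length 2)
  E: 1 (length 1)
  F: 01 (length 2)
Average code length: 70/49 = 1.4286 bits/symbol


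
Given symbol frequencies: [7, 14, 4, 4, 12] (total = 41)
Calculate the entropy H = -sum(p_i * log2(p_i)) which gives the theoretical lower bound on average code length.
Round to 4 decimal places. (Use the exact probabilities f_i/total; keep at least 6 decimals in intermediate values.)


Per-symbol terms -p_i * log2(p_i) with p_i = f_i/41:
  p = 7/41 = 0.170732: log2(p) = -2.550197, -p*log2(p) = 0.435400
  p = 14/41 = 0.341463: log2(p) = -1.550197, -p*log2(p) = 0.529336
  p = 4/41 = 0.097561: log2(p) = -3.357552, -p*log2(p) = 0.327566
  p = 4/41 = 0.097561: log2(p) = -3.357552, -p*log2(p) = 0.327566
  p = 12/41 = 0.292683: log2(p) = -1.772590, -p*log2(p) = 0.518807
H = 0.435400 + 0.529336 + 0.327566 + 0.327566 + 0.518807 = 2.138675

H = 2.1387 bits/symbol


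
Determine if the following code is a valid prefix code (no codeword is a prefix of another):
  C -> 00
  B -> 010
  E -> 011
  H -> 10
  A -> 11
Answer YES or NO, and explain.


Checking each pair (does one codeword prefix another?):
  C='00' vs B='010': no prefix
  C='00' vs E='011': no prefix
  C='00' vs H='10': no prefix
  C='00' vs A='11': no prefix
  B='010' vs C='00': no prefix
  B='010' vs E='011': no prefix
  B='010' vs H='10': no prefix
  B='010' vs A='11': no prefix
  E='011' vs C='00': no prefix
  E='011' vs B='010': no prefix
  E='011' vs H='10': no prefix
  E='011' vs A='11': no prefix
  H='10' vs C='00': no prefix
  H='10' vs B='010': no prefix
  H='10' vs E='011': no prefix
  H='10' vs A='11': no prefix
  A='11' vs C='00': no prefix
  A='11' vs B='010': no prefix
  A='11' vs E='011': no prefix
  A='11' vs H='10': no prefix
No violation found over all pairs.

YES -- this is a valid prefix code. No codeword is a prefix of any other codeword.


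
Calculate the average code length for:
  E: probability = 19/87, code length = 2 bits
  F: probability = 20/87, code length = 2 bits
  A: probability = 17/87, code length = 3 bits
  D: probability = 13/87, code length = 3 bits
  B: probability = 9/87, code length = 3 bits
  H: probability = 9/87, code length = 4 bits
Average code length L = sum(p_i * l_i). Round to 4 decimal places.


Weighted contributions p_i * l_i:
  E: (19/87) * 2 = 38/87
  F: (20/87) * 2 = 40/87
  A: (17/87) * 3 = 51/87
  D: (13/87) * 3 = 39/87
  B: (9/87) * 3 = 27/87
  H: (9/87) * 4 = 36/87
Sum = (38 + 40 + 51 + 39 + 27 + 36)/87 = 231/87

L = 231/87 = 2.6552 bits/symbol


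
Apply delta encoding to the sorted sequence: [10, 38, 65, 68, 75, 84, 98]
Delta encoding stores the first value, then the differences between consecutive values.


First value: 10
Deltas:
  38 - 10 = 28
  65 - 38 = 27
  68 - 65 = 3
  75 - 68 = 7
  84 - 75 = 9
  98 - 84 = 14


Delta encoded: [10, 28, 27, 3, 7, 9, 14]


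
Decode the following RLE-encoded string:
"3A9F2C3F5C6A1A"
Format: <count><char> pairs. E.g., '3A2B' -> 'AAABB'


Expanding each <count><char> pair:
  3A -> 'AAA'
  9F -> 'FFFFFFFFF'
  2C -> 'CC'
  3F -> 'FFF'
  5C -> 'CCCCC'
  6A -> 'AAAAAA'
  1A -> 'A'

Decoded = AAAFFFFFFFFFCCFFFCCCCCAAAAAAA


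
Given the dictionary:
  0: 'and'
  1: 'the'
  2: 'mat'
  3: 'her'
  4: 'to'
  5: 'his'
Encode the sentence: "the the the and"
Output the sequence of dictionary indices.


Look up each word in the dictionary:
  'the' -> 1
  'the' -> 1
  'the' -> 1
  'and' -> 0

Encoded: [1, 1, 1, 0]


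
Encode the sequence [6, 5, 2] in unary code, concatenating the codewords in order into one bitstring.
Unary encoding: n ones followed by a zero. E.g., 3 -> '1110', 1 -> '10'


Encode each number as n ones followed by a terminating 0:
  6 -> 1111110 (7 bits)
  5 -> 111110 (6 bits)
  2 -> 110 (3 bits)
Total length = 7 + 6 + 3 = 16 bits.

Unary([6, 5, 2]) = 1111110111110110 (16 bits)


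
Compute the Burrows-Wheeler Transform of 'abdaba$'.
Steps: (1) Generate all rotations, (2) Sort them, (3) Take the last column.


Rotations (sorted):
  0: $abdaba -> last char: a
  1: a$abdab -> last char: b
  2: aba$abd -> last char: d
  3: abdaba$ -> last char: $
  4: ba$abda -> last char: a
  5: bdaba$a -> last char: a
  6: daba$ab -> last char: b


BWT = abd$aab


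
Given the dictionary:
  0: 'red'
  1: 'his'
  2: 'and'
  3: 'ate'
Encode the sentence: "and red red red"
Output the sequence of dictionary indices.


Look up each word in the dictionary:
  'and' -> 2
  'red' -> 0
  'red' -> 0
  'red' -> 0

Encoded: [2, 0, 0, 0]


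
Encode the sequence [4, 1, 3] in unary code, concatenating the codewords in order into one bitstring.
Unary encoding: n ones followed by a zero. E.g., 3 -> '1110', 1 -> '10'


Encode each number as n ones followed by a terminating 0:
  4 -> 11110 (5 bits)
  1 -> 10 (2 bits)
  3 -> 1110 (4 bits)
Total length = 5 + 2 + 4 = 11 bits.

Unary([4, 1, 3]) = 11110101110 (11 bits)


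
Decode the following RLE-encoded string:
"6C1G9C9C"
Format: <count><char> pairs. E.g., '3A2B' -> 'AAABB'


Expanding each <count><char> pair:
  6C -> 'CCCCCC'
  1G -> 'G'
  9C -> 'CCCCCCCCC'
  9C -> 'CCCCCCCCC'

Decoded = CCCCCCGCCCCCCCCCCCCCCCCCC


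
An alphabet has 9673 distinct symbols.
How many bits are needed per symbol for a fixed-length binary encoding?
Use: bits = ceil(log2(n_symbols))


log2(9673) = 13.2397
Bracket: 2^13 = 8192 < 9673 <= 2^14 = 16384
So ceil(log2(9673)) = 14

bits = ceil(log2(9673)) = ceil(13.2397) = 14 bits


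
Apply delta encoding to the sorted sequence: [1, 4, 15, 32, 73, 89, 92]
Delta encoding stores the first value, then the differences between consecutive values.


First value: 1
Deltas:
  4 - 1 = 3
  15 - 4 = 11
  32 - 15 = 17
  73 - 32 = 41
  89 - 73 = 16
  92 - 89 = 3


Delta encoded: [1, 3, 11, 17, 41, 16, 3]


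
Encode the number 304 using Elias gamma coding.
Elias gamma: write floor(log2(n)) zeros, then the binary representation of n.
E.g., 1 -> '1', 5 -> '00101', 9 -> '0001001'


num_bits = floor(log2(304)) + 1 = 9
leading_zeros = num_bits - 1 = 8
binary(304) = 100110000

Elias gamma(304) = '00000000' + '100110000' = 00000000100110000 (17 bits)


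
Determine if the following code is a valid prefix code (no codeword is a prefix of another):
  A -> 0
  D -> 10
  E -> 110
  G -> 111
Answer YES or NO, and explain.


Checking each pair (does one codeword prefix another?):
  A='0' vs D='10': no prefix
  A='0' vs E='110': no prefix
  A='0' vs G='111': no prefix
  D='10' vs A='0': no prefix
  D='10' vs E='110': no prefix
  D='10' vs G='111': no prefix
  E='110' vs A='0': no prefix
  E='110' vs D='10': no prefix
  E='110' vs G='111': no prefix
  G='111' vs A='0': no prefix
  G='111' vs D='10': no prefix
  G='111' vs E='110': no prefix
No violation found over all pairs.

YES -- this is a valid prefix code. No codeword is a prefix of any other codeword.


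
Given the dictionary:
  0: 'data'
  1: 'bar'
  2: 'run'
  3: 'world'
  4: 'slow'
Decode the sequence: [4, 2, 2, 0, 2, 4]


Look up each index in the dictionary:
  4 -> 'slow'
  2 -> 'run'
  2 -> 'run'
  0 -> 'data'
  2 -> 'run'
  4 -> 'slow'

Decoded: "slow run run data run slow"


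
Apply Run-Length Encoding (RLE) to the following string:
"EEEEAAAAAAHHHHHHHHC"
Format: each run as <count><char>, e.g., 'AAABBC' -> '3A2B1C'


Scanning runs left to right:
  i=0: run of 'E' x 4 -> '4E'
  i=4: run of 'A' x 6 -> '6A'
  i=10: run of 'H' x 8 -> '8H'
  i=18: run of 'C' x 1 -> '1C'

RLE = 4E6A8H1C


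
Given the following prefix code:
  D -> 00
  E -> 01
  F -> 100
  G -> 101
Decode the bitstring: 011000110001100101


Decoding step by step:
Bits 01 -> E
Bits 100 -> F
Bits 01 -> E
Bits 100 -> F
Bits 01 -> E
Bits 100 -> F
Bits 101 -> G


Decoded message: EFEFEFG


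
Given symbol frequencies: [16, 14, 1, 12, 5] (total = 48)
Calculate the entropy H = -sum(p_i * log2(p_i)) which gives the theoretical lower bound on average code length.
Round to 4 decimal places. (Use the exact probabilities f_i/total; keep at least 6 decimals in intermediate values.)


Per-symbol terms -p_i * log2(p_i) with p_i = f_i/48:
  p = 16/48 = 0.333333: log2(p) = -1.584963, -p*log2(p) = 0.528321
  p = 14/48 = 0.291667: log2(p) = -1.777608, -p*log2(p) = 0.518469
  p = 1/48 = 0.020833: log2(p) = -5.584963, -p*log2(p) = 0.116353
  p = 12/48 = 0.250000: log2(p) = -2.000000, -p*log2(p) = 0.500000
  p = 5/48 = 0.104167: log2(p) = -3.263034, -p*log2(p) = 0.339899
H = 0.528321 + 0.518469 + 0.116353 + 0.500000 + 0.339899 = 2.003042

H = 2.003 bits/symbol


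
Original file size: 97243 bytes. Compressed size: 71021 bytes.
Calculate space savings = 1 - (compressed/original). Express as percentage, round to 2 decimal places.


ratio = compressed/original = 71021/97243 = 0.730346
savings = 1 - ratio = 1 - 0.730346 = 0.269654
as a percentage: 0.269654 * 100 = 26.97%

Space savings = 1 - 71021/97243 = 26.97%


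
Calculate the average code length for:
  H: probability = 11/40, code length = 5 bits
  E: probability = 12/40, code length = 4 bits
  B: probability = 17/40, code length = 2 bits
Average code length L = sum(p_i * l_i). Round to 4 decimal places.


Weighted contributions p_i * l_i:
  H: (11/40) * 5 = 55/40
  E: (12/40) * 4 = 48/40
  B: (17/40) * 2 = 34/40
Sum = (55 + 48 + 34)/40 = 137/40

L = 137/40 = 3.4250 bits/symbol


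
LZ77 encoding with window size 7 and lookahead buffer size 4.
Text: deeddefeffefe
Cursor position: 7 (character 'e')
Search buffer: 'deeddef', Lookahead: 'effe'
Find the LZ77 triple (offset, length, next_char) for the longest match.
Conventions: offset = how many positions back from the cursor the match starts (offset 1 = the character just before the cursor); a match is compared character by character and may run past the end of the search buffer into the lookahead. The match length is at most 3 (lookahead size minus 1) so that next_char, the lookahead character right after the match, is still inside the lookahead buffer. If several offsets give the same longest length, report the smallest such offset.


Try each offset into the search buffer:
  offset=1 (pos 6, char 'f'): match length 0
  offset=2 (pos 5, char 'e'): match length 2
  offset=3 (pos 4, char 'd'): match length 0
  offset=4 (pos 3, char 'd'): match length 0
  offset=5 (pos 2, char 'e'): match length 1
  offset=6 (pos 1, char 'e'): match length 1
  offset=7 (pos 0, char 'd'): match length 0
Longest match has length 2 at offset 2.
next_char = character at position 7 + 2 = 9 -> 'f'

Best match: offset=2, length=2 (matching 'ef' starting at position 5)
LZ77 triple: (2, 2, 'f')


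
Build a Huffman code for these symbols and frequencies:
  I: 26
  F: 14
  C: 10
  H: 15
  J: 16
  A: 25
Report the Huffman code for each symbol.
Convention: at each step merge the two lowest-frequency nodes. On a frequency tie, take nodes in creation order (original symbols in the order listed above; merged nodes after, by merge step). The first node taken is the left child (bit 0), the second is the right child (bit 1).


Huffman tree construction:
Step 1: Merge C(10) + F(14) = 24
Step 2: Merge H(15) + J(16) = 31
Step 3: Merge (C+F)(24) + A(25) = 49
Step 4: Merge I(26) + (H+J)(31) = 57
Step 5: Merge ((C+F)+A)(49) + (I+(H+J))(57) = 106
Read each symbol's code off the tree from the root (left child = 0, right child = 1).

Codes:
  I: 10 (length 2)
  F: 001 (length 3)
  C: 000 (length 3)
  H: 110 (length 3)
  J: 111 (length 3)
  A: 01 (length 2)
Average code length: 267/106 = 2.5189 bits/symbol


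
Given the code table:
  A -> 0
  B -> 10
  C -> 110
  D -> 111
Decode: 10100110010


Decoding:
10 -> B
10 -> B
0 -> A
110 -> C
0 -> A
10 -> B


Result: BBACAB


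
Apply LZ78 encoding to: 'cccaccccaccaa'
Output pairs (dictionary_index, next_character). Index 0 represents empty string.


LZ78 encoding steps:
Dictionary: {0: ''}
Step 1: w='' (idx 0), next='c' -> output (0, 'c'), add 'c' as idx 1
Step 2: w='c' (idx 1), next='c' -> output (1, 'c'), add 'cc' as idx 2
Step 3: w='' (idx 0), next='a' -> output (0, 'a'), add 'a' as idx 3
Step 4: w='cc' (idx 2), next='c' -> output (2, 'c'), add 'ccc' as idx 4
Step 5: w='c' (idx 1), next='a' -> output (1, 'a'), add 'ca' as idx 5
Step 6: w='cc' (idx 2), next='a' -> output (2, 'a'), add 'cca' as idx 6
Step 7: w='a' (idx 3), end of input -> output (3, '')


Encoded: [(0, 'c'), (1, 'c'), (0, 'a'), (2, 'c'), (1, 'a'), (2, 'a'), (3, '')]


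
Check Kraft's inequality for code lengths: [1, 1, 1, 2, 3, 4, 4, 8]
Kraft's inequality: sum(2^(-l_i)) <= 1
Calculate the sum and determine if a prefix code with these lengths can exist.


Sum = 2^(-1) + 2^(-1) + 2^(-1) + 2^(-2) + 2^(-3) + 2^(-4) + 2^(-4) + 2^(-8)
    = 0.5 + 0.5 + 0.5 + 0.25 + 0.125 + 0.0625 + 0.0625 + 0.00390625
    = 513/256 = 2.00390625
Since 2.00390625 > 1, Kraft's inequality is NOT satisfied.
A prefix code with these lengths CANNOT exist.

Kraft sum = 2.00390625. Not satisfied.


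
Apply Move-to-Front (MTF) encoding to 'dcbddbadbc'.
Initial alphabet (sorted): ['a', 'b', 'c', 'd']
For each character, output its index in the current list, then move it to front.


MTF encoding:
'd': index 3 in ['a', 'b', 'c', 'd'] -> ['d', 'a', 'b', 'c']
'c': index 3 in ['d', 'a', 'b', 'c'] -> ['c', 'd', 'a', 'b']
'b': index 3 in ['c', 'd', 'a', 'b'] -> ['b', 'c', 'd', 'a']
'd': index 2 in ['b', 'c', 'd', 'a'] -> ['d', 'b', 'c', 'a']
'd': index 0 in ['d', 'b', 'c', 'a'] -> ['d', 'b', 'c', 'a']
'b': index 1 in ['d', 'b', 'c', 'a'] -> ['b', 'd', 'c', 'a']
'a': index 3 in ['b', 'd', 'c', 'a'] -> ['a', 'b', 'd', 'c']
'd': index 2 in ['a', 'b', 'd', 'c'] -> ['d', 'a', 'b', 'c']
'b': index 2 in ['d', 'a', 'b', 'c'] -> ['b', 'd', 'a', 'c']
'c': index 3 in ['b', 'd', 'a', 'c'] -> ['c', 'b', 'd', 'a']


Output: [3, 3, 3, 2, 0, 1, 3, 2, 2, 3]


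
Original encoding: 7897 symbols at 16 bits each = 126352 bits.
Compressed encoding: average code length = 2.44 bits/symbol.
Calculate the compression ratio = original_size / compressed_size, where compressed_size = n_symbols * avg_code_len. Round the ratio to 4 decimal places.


original_size = n_symbols * orig_bits = 7897 * 16 = 126352 bits
compressed_size = n_symbols * avg_code_len = 7897 * 2.44 = 19268.68 bits
ratio = original_size / compressed_size = 126352 / 19268.68 = 6.5574

Compression ratio = 6.5574


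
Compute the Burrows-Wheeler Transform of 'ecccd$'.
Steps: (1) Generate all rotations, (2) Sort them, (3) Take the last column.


Rotations (sorted):
  0: $ecccd -> last char: d
  1: cccd$e -> last char: e
  2: ccd$ec -> last char: c
  3: cd$ecc -> last char: c
  4: d$eccc -> last char: c
  5: ecccd$ -> last char: $


BWT = deccc$


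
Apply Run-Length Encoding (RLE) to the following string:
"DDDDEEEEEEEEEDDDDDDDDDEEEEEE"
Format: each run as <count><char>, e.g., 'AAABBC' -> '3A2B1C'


Scanning runs left to right:
  i=0: run of 'D' x 4 -> '4D'
  i=4: run of 'E' x 9 -> '9E'
  i=13: run of 'D' x 9 -> '9D'
  i=22: run of 'E' x 6 -> '6E'

RLE = 4D9E9D6E


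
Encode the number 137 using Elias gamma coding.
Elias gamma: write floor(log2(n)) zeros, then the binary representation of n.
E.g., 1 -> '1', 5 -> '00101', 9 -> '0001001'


num_bits = floor(log2(137)) + 1 = 8
leading_zeros = num_bits - 1 = 7
binary(137) = 10001001

Elias gamma(137) = '0000000' + '10001001' = 000000010001001 (15 bits)


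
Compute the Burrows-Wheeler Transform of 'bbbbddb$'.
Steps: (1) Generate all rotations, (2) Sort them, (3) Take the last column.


Rotations (sorted):
  0: $bbbbddb -> last char: b
  1: b$bbbbdd -> last char: d
  2: bbbbddb$ -> last char: $
  3: bbbddb$b -> last char: b
  4: bbddb$bb -> last char: b
  5: bddb$bbb -> last char: b
  6: db$bbbbd -> last char: d
  7: ddb$bbbb -> last char: b


BWT = bd$bbbdb


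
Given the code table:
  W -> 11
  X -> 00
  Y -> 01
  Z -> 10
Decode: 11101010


Decoding:
11 -> W
10 -> Z
10 -> Z
10 -> Z


Result: WZZZ


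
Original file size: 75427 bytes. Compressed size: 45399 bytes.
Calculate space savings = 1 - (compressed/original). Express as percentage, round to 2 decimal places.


ratio = compressed/original = 45399/75427 = 0.601893
savings = 1 - ratio = 1 - 0.601893 = 0.398107
as a percentage: 0.398107 * 100 = 39.81%

Space savings = 1 - 45399/75427 = 39.81%


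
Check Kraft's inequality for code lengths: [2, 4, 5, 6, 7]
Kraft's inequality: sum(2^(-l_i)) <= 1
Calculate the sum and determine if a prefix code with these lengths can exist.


Sum = 2^(-2) + 2^(-4) + 2^(-5) + 2^(-6) + 2^(-7)
    = 0.25 + 0.0625 + 0.03125 + 0.015625 + 0.0078125
    = 47/128 = 0.3671875
Since 0.3671875 <= 1, Kraft's inequality IS satisfied.
A prefix code with these lengths CAN exist.

Kraft sum = 0.3671875. Satisfied.


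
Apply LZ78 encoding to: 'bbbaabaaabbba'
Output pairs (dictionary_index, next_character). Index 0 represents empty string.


LZ78 encoding steps:
Dictionary: {0: ''}
Step 1: w='' (idx 0), next='b' -> output (0, 'b'), add 'b' as idx 1
Step 2: w='b' (idx 1), next='b' -> output (1, 'b'), add 'bb' as idx 2
Step 3: w='' (idx 0), next='a' -> output (0, 'a'), add 'a' as idx 3
Step 4: w='a' (idx 3), next='b' -> output (3, 'b'), add 'ab' as idx 4
Step 5: w='a' (idx 3), next='a' -> output (3, 'a'), add 'aa' as idx 5
Step 6: w='ab' (idx 4), next='b' -> output (4, 'b'), add 'abb' as idx 6
Step 7: w='b' (idx 1), next='a' -> output (1, 'a'), add 'ba' as idx 7


Encoded: [(0, 'b'), (1, 'b'), (0, 'a'), (3, 'b'), (3, 'a'), (4, 'b'), (1, 'a')]


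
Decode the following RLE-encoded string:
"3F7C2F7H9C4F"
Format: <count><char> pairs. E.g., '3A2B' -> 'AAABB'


Expanding each <count><char> pair:
  3F -> 'FFF'
  7C -> 'CCCCCCC'
  2F -> 'FF'
  7H -> 'HHHHHHH'
  9C -> 'CCCCCCCCC'
  4F -> 'FFFF'

Decoded = FFFCCCCCCCFFHHHHHHHCCCCCCCCCFFFF


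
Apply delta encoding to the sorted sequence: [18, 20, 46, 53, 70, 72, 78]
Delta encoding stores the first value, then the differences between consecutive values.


First value: 18
Deltas:
  20 - 18 = 2
  46 - 20 = 26
  53 - 46 = 7
  70 - 53 = 17
  72 - 70 = 2
  78 - 72 = 6


Delta encoded: [18, 2, 26, 7, 17, 2, 6]


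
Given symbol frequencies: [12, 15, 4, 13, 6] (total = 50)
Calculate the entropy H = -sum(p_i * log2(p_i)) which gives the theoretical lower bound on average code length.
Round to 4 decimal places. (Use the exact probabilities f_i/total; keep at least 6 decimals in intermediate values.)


Per-symbol terms -p_i * log2(p_i) with p_i = f_i/50:
  p = 12/50 = 0.240000: log2(p) = -2.058894, -p*log2(p) = 0.494134
  p = 15/50 = 0.300000: log2(p) = -1.736966, -p*log2(p) = 0.521090
  p = 4/50 = 0.080000: log2(p) = -3.643856, -p*log2(p) = 0.291508
  p = 13/50 = 0.260000: log2(p) = -1.943416, -p*log2(p) = 0.505288
  p = 6/50 = 0.120000: log2(p) = -3.058894, -p*log2(p) = 0.367067
H = 0.494134 + 0.521090 + 0.291508 + 0.505288 + 0.367067 = 2.179087

H = 2.1791 bits/symbol


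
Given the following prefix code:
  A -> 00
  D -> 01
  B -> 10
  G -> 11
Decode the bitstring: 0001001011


Decoding step by step:
Bits 00 -> A
Bits 01 -> D
Bits 00 -> A
Bits 10 -> B
Bits 11 -> G


Decoded message: ADABG


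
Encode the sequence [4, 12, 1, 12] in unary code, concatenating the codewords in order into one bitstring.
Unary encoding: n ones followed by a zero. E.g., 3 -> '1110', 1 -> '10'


Encode each number as n ones followed by a terminating 0:
  4 -> 11110 (5 bits)
  12 -> 1111111111110 (13 bits)
  1 -> 10 (2 bits)
  12 -> 1111111111110 (13 bits)
Total length = 5 + 13 + 2 + 13 = 33 bits.

Unary([4, 12, 1, 12]) = 111101111111111110101111111111110 (33 bits)


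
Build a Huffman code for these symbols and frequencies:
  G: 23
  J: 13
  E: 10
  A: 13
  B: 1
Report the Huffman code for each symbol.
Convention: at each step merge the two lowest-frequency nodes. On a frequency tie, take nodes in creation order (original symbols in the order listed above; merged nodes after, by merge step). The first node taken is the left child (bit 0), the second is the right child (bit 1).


Huffman tree construction:
Step 1: Merge B(1) + E(10) = 11
Step 2: Merge (B+E)(11) + J(13) = 24
Step 3: Merge A(13) + G(23) = 36
Step 4: Merge ((B+E)+J)(24) + (A+G)(36) = 60
Read each symbol's code off the tree from the root (left child = 0, right child = 1).

Codes:
  G: 11 (length 2)
  J: 01 (length 2)
  E: 001 (length 3)
  A: 10 (length 2)
  B: 000 (length 3)
Average code length: 131/60 = 2.1833 bits/symbol


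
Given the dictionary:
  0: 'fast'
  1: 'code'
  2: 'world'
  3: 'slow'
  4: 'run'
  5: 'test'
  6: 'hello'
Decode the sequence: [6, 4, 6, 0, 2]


Look up each index in the dictionary:
  6 -> 'hello'
  4 -> 'run'
  6 -> 'hello'
  0 -> 'fast'
  2 -> 'world'

Decoded: "hello run hello fast world"


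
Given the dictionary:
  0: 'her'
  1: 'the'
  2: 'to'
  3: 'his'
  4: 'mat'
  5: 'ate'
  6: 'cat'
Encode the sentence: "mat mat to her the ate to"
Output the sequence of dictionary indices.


Look up each word in the dictionary:
  'mat' -> 4
  'mat' -> 4
  'to' -> 2
  'her' -> 0
  'the' -> 1
  'ate' -> 5
  'to' -> 2

Encoded: [4, 4, 2, 0, 1, 5, 2]


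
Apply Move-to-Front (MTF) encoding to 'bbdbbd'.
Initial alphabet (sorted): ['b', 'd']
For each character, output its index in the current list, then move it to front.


MTF encoding:
'b': index 0 in ['b', 'd'] -> ['b', 'd']
'b': index 0 in ['b', 'd'] -> ['b', 'd']
'd': index 1 in ['b', 'd'] -> ['d', 'b']
'b': index 1 in ['d', 'b'] -> ['b', 'd']
'b': index 0 in ['b', 'd'] -> ['b', 'd']
'd': index 1 in ['b', 'd'] -> ['d', 'b']


Output: [0, 0, 1, 1, 0, 1]


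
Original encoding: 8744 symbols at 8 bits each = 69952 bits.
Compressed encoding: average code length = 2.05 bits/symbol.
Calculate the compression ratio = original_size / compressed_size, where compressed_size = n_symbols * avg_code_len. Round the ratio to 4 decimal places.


original_size = n_symbols * orig_bits = 8744 * 8 = 69952 bits
compressed_size = n_symbols * avg_code_len = 8744 * 2.05 = 17925.2 bits
ratio = original_size / compressed_size = 69952 / 17925.2 = 3.9024

Compression ratio = 3.9024


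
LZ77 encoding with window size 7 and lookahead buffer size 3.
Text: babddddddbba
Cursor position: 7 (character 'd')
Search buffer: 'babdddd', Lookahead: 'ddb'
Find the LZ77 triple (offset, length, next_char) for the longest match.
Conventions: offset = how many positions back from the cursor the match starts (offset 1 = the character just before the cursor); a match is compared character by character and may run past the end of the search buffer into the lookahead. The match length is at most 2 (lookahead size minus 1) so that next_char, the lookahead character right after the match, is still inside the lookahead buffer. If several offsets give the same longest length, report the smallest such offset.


Try each offset into the search buffer:
  offset=1 (pos 6, char 'd'): match length 2
  offset=2 (pos 5, char 'd'): match length 2
  offset=3 (pos 4, char 'd'): match length 2
  offset=4 (pos 3, char 'd'): match length 2
  offset=5 (pos 2, char 'b'): match length 0
  offset=6 (pos 1, char 'a'): match length 0
  offset=7 (pos 0, char 'b'): match length 0
Longest match has length 2, found at offsets 1, 2, 3, 4; take the smallest, offset 1.
next_char = character at position 7 + 2 = 9 -> 'b'

Best match: offset=1, length=2 (matching 'dd' starting at position 6)
LZ77 triple: (1, 2, 'b')


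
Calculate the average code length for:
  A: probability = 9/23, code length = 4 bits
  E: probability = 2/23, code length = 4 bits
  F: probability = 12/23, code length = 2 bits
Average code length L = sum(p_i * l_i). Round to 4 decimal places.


Weighted contributions p_i * l_i:
  A: (9/23) * 4 = 36/23
  E: (2/23) * 4 = 8/23
  F: (12/23) * 2 = 24/23
Sum = (36 + 8 + 24)/23 = 68/23

L = 68/23 = 2.9565 bits/symbol


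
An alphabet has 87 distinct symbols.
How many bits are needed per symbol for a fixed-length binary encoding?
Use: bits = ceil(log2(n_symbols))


log2(87) = 6.4429
Bracket: 2^6 = 64 < 87 <= 2^7 = 128
So ceil(log2(87)) = 7

bits = ceil(log2(87)) = ceil(6.4429) = 7 bits


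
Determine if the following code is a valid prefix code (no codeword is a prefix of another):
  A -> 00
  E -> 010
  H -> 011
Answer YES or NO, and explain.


Checking each pair (does one codeword prefix another?):
  A='00' vs E='010': no prefix
  A='00' vs H='011': no prefix
  E='010' vs A='00': no prefix
  E='010' vs H='011': no prefix
  H='011' vs A='00': no prefix
  H='011' vs E='010': no prefix
No violation found over all pairs.

YES -- this is a valid prefix code. No codeword is a prefix of any other codeword.


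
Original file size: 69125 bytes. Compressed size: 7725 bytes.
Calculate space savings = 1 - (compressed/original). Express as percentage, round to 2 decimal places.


ratio = compressed/original = 7725/69125 = 0.111754
savings = 1 - ratio = 1 - 0.111754 = 0.888246
as a percentage: 0.888246 * 100 = 88.82%

Space savings = 1 - 7725/69125 = 88.82%


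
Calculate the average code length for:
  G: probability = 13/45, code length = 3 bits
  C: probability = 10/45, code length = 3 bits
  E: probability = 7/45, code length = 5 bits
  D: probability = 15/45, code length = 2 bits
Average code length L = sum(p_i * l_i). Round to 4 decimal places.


Weighted contributions p_i * l_i:
  G: (13/45) * 3 = 39/45
  C: (10/45) * 3 = 30/45
  E: (7/45) * 5 = 35/45
  D: (15/45) * 2 = 30/45
Sum = (39 + 30 + 35 + 30)/45 = 134/45

L = 134/45 = 2.9778 bits/symbol


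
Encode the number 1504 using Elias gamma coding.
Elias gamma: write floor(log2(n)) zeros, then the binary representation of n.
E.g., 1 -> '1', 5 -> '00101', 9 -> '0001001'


num_bits = floor(log2(1504)) + 1 = 11
leading_zeros = num_bits - 1 = 10
binary(1504) = 10111100000

Elias gamma(1504) = '0000000000' + '10111100000' = 000000000010111100000 (21 bits)


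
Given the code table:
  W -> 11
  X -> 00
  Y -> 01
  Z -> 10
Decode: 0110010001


Decoding:
01 -> Y
10 -> Z
01 -> Y
00 -> X
01 -> Y


Result: YZYXY


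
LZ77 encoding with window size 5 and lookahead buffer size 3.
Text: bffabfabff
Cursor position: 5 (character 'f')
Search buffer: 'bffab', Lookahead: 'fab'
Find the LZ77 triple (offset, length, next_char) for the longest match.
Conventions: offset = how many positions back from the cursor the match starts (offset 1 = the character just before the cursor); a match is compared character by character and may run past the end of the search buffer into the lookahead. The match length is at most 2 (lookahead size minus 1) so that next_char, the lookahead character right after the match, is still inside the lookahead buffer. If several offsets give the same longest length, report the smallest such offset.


Try each offset into the search buffer:
  offset=1 (pos 4, char 'b'): match length 0
  offset=2 (pos 3, char 'a'): match length 0
  offset=3 (pos 2, char 'f'): match length 2
  offset=4 (pos 1, char 'f'): match length 1
  offset=5 (pos 0, char 'b'): match length 0
Longest match has length 2 at offset 3.
next_char = character at position 5 + 2 = 7 -> 'b'

Best match: offset=3, length=2 (matching 'fa' starting at position 2)
LZ77 triple: (3, 2, 'b')


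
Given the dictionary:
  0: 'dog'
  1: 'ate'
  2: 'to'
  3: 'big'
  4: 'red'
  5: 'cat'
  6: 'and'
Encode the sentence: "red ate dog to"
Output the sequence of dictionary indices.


Look up each word in the dictionary:
  'red' -> 4
  'ate' -> 1
  'dog' -> 0
  'to' -> 2

Encoded: [4, 1, 0, 2]


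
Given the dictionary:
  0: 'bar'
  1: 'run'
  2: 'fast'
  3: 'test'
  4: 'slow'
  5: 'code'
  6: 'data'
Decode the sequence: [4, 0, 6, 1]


Look up each index in the dictionary:
  4 -> 'slow'
  0 -> 'bar'
  6 -> 'data'
  1 -> 'run'

Decoded: "slow bar data run"


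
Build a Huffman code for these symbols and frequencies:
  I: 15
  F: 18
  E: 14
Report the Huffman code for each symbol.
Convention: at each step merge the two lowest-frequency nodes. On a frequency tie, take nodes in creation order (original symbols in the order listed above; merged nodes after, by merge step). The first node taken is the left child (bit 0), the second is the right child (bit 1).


Huffman tree construction:
Step 1: Merge E(14) + I(15) = 29
Step 2: Merge F(18) + (E+I)(29) = 47
Read each symbol's code off the tree from the root (left child = 0, right child = 1).

Codes:
  I: 11 (length 2)
  F: 0 (length 1)
  E: 10 (length 2)
Average code length: 76/47 = 1.6170 bits/symbol


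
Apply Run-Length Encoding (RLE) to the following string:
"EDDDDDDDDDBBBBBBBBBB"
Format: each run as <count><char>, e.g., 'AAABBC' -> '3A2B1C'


Scanning runs left to right:
  i=0: run of 'E' x 1 -> '1E'
  i=1: run of 'D' x 9 -> '9D'
  i=10: run of 'B' x 10 -> '10B'

RLE = 1E9D10B


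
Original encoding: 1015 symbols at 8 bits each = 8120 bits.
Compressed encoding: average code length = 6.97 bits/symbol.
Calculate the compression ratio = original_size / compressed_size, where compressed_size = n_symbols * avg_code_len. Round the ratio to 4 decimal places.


original_size = n_symbols * orig_bits = 1015 * 8 = 8120 bits
compressed_size = n_symbols * avg_code_len = 1015 * 6.97 = 7074.55 bits
ratio = original_size / compressed_size = 8120 / 7074.55 = 1.1478

Compression ratio = 1.1478


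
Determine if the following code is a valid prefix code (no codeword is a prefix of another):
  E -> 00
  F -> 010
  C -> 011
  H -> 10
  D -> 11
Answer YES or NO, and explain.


Checking each pair (does one codeword prefix another?):
  E='00' vs F='010': no prefix
  E='00' vs C='011': no prefix
  E='00' vs H='10': no prefix
  E='00' vs D='11': no prefix
  F='010' vs E='00': no prefix
  F='010' vs C='011': no prefix
  F='010' vs H='10': no prefix
  F='010' vs D='11': no prefix
  C='011' vs E='00': no prefix
  C='011' vs F='010': no prefix
  C='011' vs H='10': no prefix
  C='011' vs D='11': no prefix
  H='10' vs E='00': no prefix
  H='10' vs F='010': no prefix
  H='10' vs C='011': no prefix
  H='10' vs D='11': no prefix
  D='11' vs E='00': no prefix
  D='11' vs F='010': no prefix
  D='11' vs C='011': no prefix
  D='11' vs H='10': no prefix
No violation found over all pairs.

YES -- this is a valid prefix code. No codeword is a prefix of any other codeword.


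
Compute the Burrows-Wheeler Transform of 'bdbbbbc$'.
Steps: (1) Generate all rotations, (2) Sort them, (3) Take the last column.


Rotations (sorted):
  0: $bdbbbbc -> last char: c
  1: bbbbc$bd -> last char: d
  2: bbbc$bdb -> last char: b
  3: bbc$bdbb -> last char: b
  4: bc$bdbbb -> last char: b
  5: bdbbbbc$ -> last char: $
  6: c$bdbbbb -> last char: b
  7: dbbbbc$b -> last char: b


BWT = cdbbb$bb


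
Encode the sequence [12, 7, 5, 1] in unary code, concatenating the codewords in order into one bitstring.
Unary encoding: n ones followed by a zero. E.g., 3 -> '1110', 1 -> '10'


Encode each number as n ones followed by a terminating 0:
  12 -> 1111111111110 (13 bits)
  7 -> 11111110 (8 bits)
  5 -> 111110 (6 bits)
  1 -> 10 (2 bits)
Total length = 13 + 8 + 6 + 2 = 29 bits.

Unary([12, 7, 5, 1]) = 11111111111101111111011111010 (29 bits)


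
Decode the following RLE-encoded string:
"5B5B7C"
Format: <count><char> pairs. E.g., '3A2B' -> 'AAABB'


Expanding each <count><char> pair:
  5B -> 'BBBBB'
  5B -> 'BBBBB'
  7C -> 'CCCCCCC'

Decoded = BBBBBBBBBBCCCCCCC


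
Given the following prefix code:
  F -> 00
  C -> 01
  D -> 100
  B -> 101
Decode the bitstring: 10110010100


Decoding step by step:
Bits 101 -> B
Bits 100 -> D
Bits 101 -> B
Bits 00 -> F


Decoded message: BDBF


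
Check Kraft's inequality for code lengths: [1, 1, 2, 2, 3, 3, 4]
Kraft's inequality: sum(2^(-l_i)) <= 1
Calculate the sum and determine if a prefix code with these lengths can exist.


Sum = 2^(-1) + 2^(-1) + 2^(-2) + 2^(-2) + 2^(-3) + 2^(-3) + 2^(-4)
    = 0.5 + 0.5 + 0.25 + 0.25 + 0.125 + 0.125 + 0.0625
    = 29/16 = 1.8125
Since 1.8125 > 1, Kraft's inequality is NOT satisfied.
A prefix code with these lengths CANNOT exist.

Kraft sum = 1.8125. Not satisfied.


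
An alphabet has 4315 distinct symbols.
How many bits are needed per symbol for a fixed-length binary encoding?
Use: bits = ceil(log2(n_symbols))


log2(4315) = 12.0751
Bracket: 2^12 = 4096 < 4315 <= 2^13 = 8192
So ceil(log2(4315)) = 13

bits = ceil(log2(4315)) = ceil(12.0751) = 13 bits


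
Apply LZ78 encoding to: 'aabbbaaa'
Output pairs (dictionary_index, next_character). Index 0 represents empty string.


LZ78 encoding steps:
Dictionary: {0: ''}
Step 1: w='' (idx 0), next='a' -> output (0, 'a'), add 'a' as idx 1
Step 2: w='a' (idx 1), next='b' -> output (1, 'b'), add 'ab' as idx 2
Step 3: w='' (idx 0), next='b' -> output (0, 'b'), add 'b' as idx 3
Step 4: w='b' (idx 3), next='a' -> output (3, 'a'), add 'ba' as idx 4
Step 5: w='a' (idx 1), next='a' -> output (1, 'a'), add 'aa' as idx 5


Encoded: [(0, 'a'), (1, 'b'), (0, 'b'), (3, 'a'), (1, 'a')]


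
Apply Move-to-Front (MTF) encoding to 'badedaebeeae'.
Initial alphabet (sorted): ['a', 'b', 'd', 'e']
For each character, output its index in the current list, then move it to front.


MTF encoding:
'b': index 1 in ['a', 'b', 'd', 'e'] -> ['b', 'a', 'd', 'e']
'a': index 1 in ['b', 'a', 'd', 'e'] -> ['a', 'b', 'd', 'e']
'd': index 2 in ['a', 'b', 'd', 'e'] -> ['d', 'a', 'b', 'e']
'e': index 3 in ['d', 'a', 'b', 'e'] -> ['e', 'd', 'a', 'b']
'd': index 1 in ['e', 'd', 'a', 'b'] -> ['d', 'e', 'a', 'b']
'a': index 2 in ['d', 'e', 'a', 'b'] -> ['a', 'd', 'e', 'b']
'e': index 2 in ['a', 'd', 'e', 'b'] -> ['e', 'a', 'd', 'b']
'b': index 3 in ['e', 'a', 'd', 'b'] -> ['b', 'e', 'a', 'd']
'e': index 1 in ['b', 'e', 'a', 'd'] -> ['e', 'b', 'a', 'd']
'e': index 0 in ['e', 'b', 'a', 'd'] -> ['e', 'b', 'a', 'd']
'a': index 2 in ['e', 'b', 'a', 'd'] -> ['a', 'e', 'b', 'd']
'e': index 1 in ['a', 'e', 'b', 'd'] -> ['e', 'a', 'b', 'd']


Output: [1, 1, 2, 3, 1, 2, 2, 3, 1, 0, 2, 1]


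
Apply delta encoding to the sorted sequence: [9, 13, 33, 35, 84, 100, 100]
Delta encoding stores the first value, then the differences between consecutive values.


First value: 9
Deltas:
  13 - 9 = 4
  33 - 13 = 20
  35 - 33 = 2
  84 - 35 = 49
  100 - 84 = 16
  100 - 100 = 0


Delta encoded: [9, 4, 20, 2, 49, 16, 0]


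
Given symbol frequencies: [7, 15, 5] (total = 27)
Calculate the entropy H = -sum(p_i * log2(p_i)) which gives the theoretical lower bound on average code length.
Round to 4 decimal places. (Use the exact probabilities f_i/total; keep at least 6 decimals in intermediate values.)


Per-symbol terms -p_i * log2(p_i) with p_i = f_i/27:
  p = 7/27 = 0.259259: log2(p) = -1.947533, -p*log2(p) = 0.504916
  p = 15/27 = 0.555556: log2(p) = -0.847997, -p*log2(p) = 0.471109
  p = 5/27 = 0.185185: log2(p) = -2.432959, -p*log2(p) = 0.450548
H = 0.504916 + 0.471109 + 0.450548 = 1.426573

H = 1.4266 bits/symbol


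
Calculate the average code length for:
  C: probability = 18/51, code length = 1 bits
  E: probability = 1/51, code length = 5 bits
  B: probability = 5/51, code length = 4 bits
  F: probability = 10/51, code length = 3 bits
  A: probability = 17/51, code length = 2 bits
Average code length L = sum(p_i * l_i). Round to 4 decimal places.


Weighted contributions p_i * l_i:
  C: (18/51) * 1 = 18/51
  E: (1/51) * 5 = 5/51
  B: (5/51) * 4 = 20/51
  F: (10/51) * 3 = 30/51
  A: (17/51) * 2 = 34/51
Sum = (18 + 5 + 20 + 30 + 34)/51 = 107/51

L = 107/51 = 2.0980 bits/symbol


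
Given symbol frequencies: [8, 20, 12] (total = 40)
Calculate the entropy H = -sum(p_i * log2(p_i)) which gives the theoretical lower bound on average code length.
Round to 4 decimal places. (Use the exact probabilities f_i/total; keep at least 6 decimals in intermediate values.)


Per-symbol terms -p_i * log2(p_i) with p_i = f_i/40:
  p = 8/40 = 0.200000: log2(p) = -2.321928, -p*log2(p) = 0.464386
  p = 20/40 = 0.500000: log2(p) = -1.000000, -p*log2(p) = 0.500000
  p = 12/40 = 0.300000: log2(p) = -1.736966, -p*log2(p) = 0.521090
H = 0.464386 + 0.500000 + 0.521090 = 1.485476

H = 1.4855 bits/symbol


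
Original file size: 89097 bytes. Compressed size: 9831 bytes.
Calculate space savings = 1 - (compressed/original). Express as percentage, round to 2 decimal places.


ratio = compressed/original = 9831/89097 = 0.11034
savings = 1 - ratio = 1 - 0.11034 = 0.88966
as a percentage: 0.88966 * 100 = 88.97%

Space savings = 1 - 9831/89097 = 88.97%
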